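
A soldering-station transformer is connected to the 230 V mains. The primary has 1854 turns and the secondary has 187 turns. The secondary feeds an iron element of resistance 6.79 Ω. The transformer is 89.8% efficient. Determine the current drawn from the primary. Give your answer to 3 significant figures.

V_s = 230 × 187/1854 = 23.198 V.
I_s = V_s/R = 23.198/6.79 = 3.4166 A.
P_out = V_s I_s = 23.198 × 3.4166 = 79.259 W.
P_in = P_out/η = 79.259/0.898 = 88.262 W.
I_p = P_in/V_p = 88.262/230 = 0.384 A.

I_p ≈ 0.384 A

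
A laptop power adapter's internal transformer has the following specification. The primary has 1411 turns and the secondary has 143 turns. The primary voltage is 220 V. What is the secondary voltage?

V_s ≈ 22.3 V

V_s/V_p = N_s/N_p, so V_s = 220 × 143/1411 = 22.3 V.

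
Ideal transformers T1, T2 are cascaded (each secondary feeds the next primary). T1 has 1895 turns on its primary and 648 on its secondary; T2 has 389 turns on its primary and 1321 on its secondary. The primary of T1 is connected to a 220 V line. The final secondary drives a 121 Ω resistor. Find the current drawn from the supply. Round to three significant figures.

After T1: V = 220.00 × 648/1895 = 75.230 V.
After T2: V = 75.230 × 1321/389 = 255.47 V.
I_load = 255.47/121 = 2.1113 A, so P_out = 255.47 × 2.1113 = 539.38 W.
All ideal ⇒ P_in = P_out, so I_supply = 539.38/220 = 2.45 A.

I_supply ≈ 2.45 A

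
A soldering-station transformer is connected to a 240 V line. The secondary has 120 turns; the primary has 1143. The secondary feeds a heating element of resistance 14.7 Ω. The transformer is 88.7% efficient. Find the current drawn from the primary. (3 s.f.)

V_s = 240 × 120/1143 = 25.197 V.
I_s = V_s/R = 25.197/14.7 = 1.7141 A.
P_out = V_s I_s = 25.197 × 1.7141 = 43.189 W.
P_in = P_out/η = 43.189/0.887 = 48.691 W.
I_p = P_in/V_p = 48.691/240 = 0.203 A.

I_p ≈ 0.203 A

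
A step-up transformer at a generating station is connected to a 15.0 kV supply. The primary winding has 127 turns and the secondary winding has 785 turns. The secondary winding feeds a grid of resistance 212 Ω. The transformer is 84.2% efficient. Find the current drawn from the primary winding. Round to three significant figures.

V_s = 15000 × 785/127 = 92717 V.
I_s = V_s/R = 92717/212 = 437.34 A.
P_out = V_s I_s = 92717 × 437.34 = 4.0549×10^7 W.
P_in = P_out/η = 4.0549×10^7/0.842 = 4.8158×10^7 W.
I_p = P_in/V_p = 4.8158×10^7/15000 = 3210 A.

I_p ≈ 3210 A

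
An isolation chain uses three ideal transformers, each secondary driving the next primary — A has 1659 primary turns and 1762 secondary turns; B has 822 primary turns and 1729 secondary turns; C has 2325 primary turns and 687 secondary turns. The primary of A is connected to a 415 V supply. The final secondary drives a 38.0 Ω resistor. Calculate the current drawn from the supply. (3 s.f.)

Secondary of A: V = 415.00 × 1762/1659 = 440.77 V.
Secondary of B: V = 440.77 × 1729/822 = 927.11 V.
Secondary of C: V = 927.11 × 687/2325 = 273.95 V.
I_load = 273.95/38.0 = 7.2091 A, so P_out = 273.95 × 7.2091 = 1974.9 W.
All ideal ⇒ P_in = P_out, so I_supply = 1974.9/415 = 4.76 A.

I_supply ≈ 4.76 A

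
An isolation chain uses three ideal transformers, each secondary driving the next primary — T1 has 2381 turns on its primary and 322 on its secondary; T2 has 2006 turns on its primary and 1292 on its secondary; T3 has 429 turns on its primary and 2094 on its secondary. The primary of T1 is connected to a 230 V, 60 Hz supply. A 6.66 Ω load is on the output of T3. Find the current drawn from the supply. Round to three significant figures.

I_supply ≈ 6.24 A

After T1: V = 230.00 × 322/2381 = 31.105 V.
After T2: V = 31.105 × 1292/2006 = 20.033 V.
After T3: V = 20.033 × 2094/429 = 97.786 V.
I_load = 97.786/6.66 = 14.683 A, so P_out = 97.786 × 14.683 = 1435.7 W.
All ideal ⇒ P_in = P_out, so I_supply = 1435.7/230 = 6.24 A.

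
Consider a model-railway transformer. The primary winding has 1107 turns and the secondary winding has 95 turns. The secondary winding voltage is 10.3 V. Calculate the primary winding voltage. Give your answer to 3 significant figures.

V_p ≈ 120 V

V_p/V_s = N_p/N_s, so V_p = 10.3 × 1107/95 = 120 V.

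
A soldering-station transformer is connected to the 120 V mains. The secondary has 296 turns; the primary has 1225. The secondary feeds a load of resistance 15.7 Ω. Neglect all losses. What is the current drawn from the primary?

I_p ≈ 0.446 A

V_s = V_p × N_s/N_p = 120 × 296/1225 = 28.996 V.
I_s = V_s/R = 28.996/15.7 = 1.8469 A.
For an ideal transformer I_p N_p = I_s N_s, so I_p = 1.8469 × 296/1225 = 0.446 A.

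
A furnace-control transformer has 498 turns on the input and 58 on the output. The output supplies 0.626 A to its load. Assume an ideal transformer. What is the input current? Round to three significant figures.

For an ideal transformer I_in/I_out = N_out/N_in, so I_in = 0.626 × 58/498 = 0.0729 A.

I_in ≈ 0.0729 A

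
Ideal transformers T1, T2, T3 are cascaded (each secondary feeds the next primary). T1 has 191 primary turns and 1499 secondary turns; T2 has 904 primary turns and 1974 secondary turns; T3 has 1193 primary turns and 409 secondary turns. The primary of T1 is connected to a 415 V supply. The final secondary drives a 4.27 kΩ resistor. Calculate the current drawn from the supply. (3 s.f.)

I_supply ≈ 3.35 A

After T1: V = 415.00 × 1499/191 = 3257.0 V.
After T2: V = 3257.0 × 1974/904 = 7112.1 V.
After T3: V = 7112.1 × 409/1193 = 2438.2 V.
I_load = 2438.2/4270 = 0.57102 A, so P_out = 2438.2 × 0.57102 = 1392.3 W.
All ideal ⇒ P_in = P_out, so I_supply = 1392.3/415 = 3.35 A.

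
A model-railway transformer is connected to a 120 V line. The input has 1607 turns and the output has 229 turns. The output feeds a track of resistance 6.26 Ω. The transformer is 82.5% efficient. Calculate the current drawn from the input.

I_in ≈ 0.472 A

V_out = 120 × 229/1607 = 17.100 V.
I_out = V_out/R = 17.100/6.26 = 2.7317 A.
P_out = V_out I_out = 17.100 × 2.7317 = 46.712 W.
P_in = P_out/η = 46.712/0.825 = 56.620 W.
I_in = P_in/V_in = 56.620/120 = 0.472 A.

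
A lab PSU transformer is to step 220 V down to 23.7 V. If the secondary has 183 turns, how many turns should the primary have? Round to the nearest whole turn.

N_p/N_s = V_p/V_s, so N_p = 183 × 220/23.7 = 1698.7 ≈ 1699 turns.

N_p = 1699 turns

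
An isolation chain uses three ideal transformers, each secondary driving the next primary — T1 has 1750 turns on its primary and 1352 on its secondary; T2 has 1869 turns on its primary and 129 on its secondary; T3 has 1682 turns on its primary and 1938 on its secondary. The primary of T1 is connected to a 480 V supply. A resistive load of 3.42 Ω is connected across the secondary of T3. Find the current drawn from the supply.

I_supply ≈ 0.530 A

After T1: V = 480.00 × 1352/1750 = 370.83 V.
After T2: V = 370.83 × 129/1869 = 25.595 V.
After T3: V = 25.595 × 1938/1682 = 29.491 V.
I_load = 29.491/3.42 = 8.6231 A, so P_out = 29.491 × 8.6231 = 254.30 W.
All ideal ⇒ P_in = P_out, so I_supply = 254.30/480 = 0.530 A.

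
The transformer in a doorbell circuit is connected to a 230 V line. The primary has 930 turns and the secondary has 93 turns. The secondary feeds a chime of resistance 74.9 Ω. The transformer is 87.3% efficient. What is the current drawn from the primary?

I_p ≈ 0.0352 A

V_s = 230 × 93/930 = 23.000 V.
I_s = V_s/R = 23.000/74.9 = 0.30708 A.
P_out = V_s I_s = 23.000 × 0.30708 = 7.0628 W.
P_in = P_out/η = 7.0628/0.873 = 8.0902 W.
I_p = P_in/V_p = 8.0902/230 = 0.0352 A.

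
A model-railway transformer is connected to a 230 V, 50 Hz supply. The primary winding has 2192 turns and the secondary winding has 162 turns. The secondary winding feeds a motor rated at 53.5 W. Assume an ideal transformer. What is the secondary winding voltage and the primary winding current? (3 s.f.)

V_s = V_p × N_s/N_p = 230 × 162/2192 = 16.998 V.
I_s = P/V_s = 53.5/16.998 = 3.1474 A.
I_p = I_s × N_s/N_p = 3.1474 × 162/2192 = 0.233 A.

V_s ≈ 17.0 V, I_p ≈ 0.233 A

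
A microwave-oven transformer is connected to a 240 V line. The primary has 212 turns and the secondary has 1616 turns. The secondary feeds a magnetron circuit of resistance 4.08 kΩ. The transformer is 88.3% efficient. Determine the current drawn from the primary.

V_s = 240 × 1616/212 = 1829.4 V.
I_s = V_s/R = 1829.4/4080 = 0.44839 A.
P_out = V_s I_s = 1829.4 × 0.44839 = 820.30 W.
P_in = P_out/η = 820.30/0.883 = 928.99 W.
I_p = P_in/V_p = 928.99/240 = 3.87 A.

I_p ≈ 3.87 A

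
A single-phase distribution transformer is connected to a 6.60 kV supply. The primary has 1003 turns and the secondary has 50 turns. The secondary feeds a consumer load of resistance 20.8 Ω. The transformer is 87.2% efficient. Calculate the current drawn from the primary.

I_p ≈ 0.904 A

V_s = 6600 × 50/1003 = 329.01 V.
I_s = V_s/R = 329.01/20.8 = 15.818 A.
P_out = V_s I_s = 329.01 × 15.818 = 5204.3 W.
P_in = P_out/η = 5204.3/0.872 = 5968.2 W.
I_p = P_in/V_p = 5968.2/6600 = 0.904 A.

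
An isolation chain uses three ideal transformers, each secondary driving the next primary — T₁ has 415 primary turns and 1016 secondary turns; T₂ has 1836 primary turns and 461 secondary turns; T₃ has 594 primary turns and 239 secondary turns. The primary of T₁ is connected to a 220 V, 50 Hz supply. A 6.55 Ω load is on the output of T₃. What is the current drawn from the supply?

After T₁: V = 220.00 × 1016/415 = 538.60 V.
After T₂: V = 538.60 × 461/1836 = 135.24 V.
After T₃: V = 135.24 × 239/594 = 54.414 V.
I_load = 54.414/6.55 = 8.3074 A, so P_out = 54.414 × 8.3074 = 452.04 W.
All ideal ⇒ P_in = P_out, so I_supply = 452.04/220 = 2.05 A.

I_supply ≈ 2.05 A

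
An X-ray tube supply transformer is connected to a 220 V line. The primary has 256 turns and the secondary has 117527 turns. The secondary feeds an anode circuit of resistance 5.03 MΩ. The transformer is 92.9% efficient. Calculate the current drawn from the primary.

V_s = 220 × 117527/256 = 101000 V.
I_s = V_s/R = 101000/(5.03×10^6) = 0.020079 A.
P_out = V_s I_s = 101000 × 0.020079 = 2028.0 W.
P_in = P_out/η = 2028.0/0.929 = 2183.0 W.
I_p = P_in/V_p = 2183.0/220 = 9.92 A.

I_p ≈ 9.92 A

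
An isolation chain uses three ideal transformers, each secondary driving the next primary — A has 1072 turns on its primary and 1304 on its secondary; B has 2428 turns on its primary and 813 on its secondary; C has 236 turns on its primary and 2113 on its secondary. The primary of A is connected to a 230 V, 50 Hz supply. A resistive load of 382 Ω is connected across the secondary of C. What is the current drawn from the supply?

After A: V = 230.00 × 1304/1072 = 279.78 V.
After B: V = 279.78 × 813/2428 = 93.681 V.
After C: V = 93.681 × 2113/236 = 838.76 V.
I_load = 838.76/382 = 2.1957 A, so P_out = 838.76 × 2.1957 = 1841.7 W.
All ideal ⇒ P_in = P_out, so I_supply = 1841.7/230 = 8.01 A.

I_supply ≈ 8.01 A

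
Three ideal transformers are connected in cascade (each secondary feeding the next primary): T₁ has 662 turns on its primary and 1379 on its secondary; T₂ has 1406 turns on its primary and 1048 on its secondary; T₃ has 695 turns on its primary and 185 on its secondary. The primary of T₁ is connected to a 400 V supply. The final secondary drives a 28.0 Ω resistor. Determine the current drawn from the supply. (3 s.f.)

After T₁: V = 400.00 × 1379/662 = 833.23 V.
After T₂: V = 833.23 × 1048/1406 = 621.07 V.
After T₃: V = 621.07 × 185/695 = 165.32 V.
I_load = 165.32/28.0 = 5.9043 A, so P_out = 165.32 × 5.9043 = 976.11 W.
All ideal ⇒ P_in = P_out, so I_supply = 976.11/400 = 2.44 A.

I_supply ≈ 2.44 A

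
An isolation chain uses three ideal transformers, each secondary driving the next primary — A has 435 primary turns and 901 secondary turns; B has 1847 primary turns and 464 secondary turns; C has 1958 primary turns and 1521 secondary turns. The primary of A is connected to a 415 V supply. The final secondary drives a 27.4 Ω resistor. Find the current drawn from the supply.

Secondary of A: V = 415.00 × 901/435 = 859.57 V.
Secondary of B: V = 859.57 × 464/1847 = 215.94 V.
Secondary of C: V = 215.94 × 1521/1958 = 167.75 V.
I_load = 167.75/27.4 = 6.1221 A, so P_out = 167.75 × 6.1221 = 1027.0 W.
All ideal ⇒ P_in = P_out, so I_supply = 1027.0/415 = 2.47 A.

I_supply ≈ 2.47 A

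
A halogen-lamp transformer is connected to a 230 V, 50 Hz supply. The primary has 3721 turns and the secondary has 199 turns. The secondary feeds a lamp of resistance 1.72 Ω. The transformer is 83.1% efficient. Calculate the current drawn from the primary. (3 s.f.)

V_s = 230 × 199/3721 = 12.300 V.
I_s = V_s/R = 12.300/1.72 = 7.1514 A.
P_out = V_s I_s = 12.300 × 7.1514 = 87.966 W.
P_in = P_out/η = 87.966/0.831 = 105.86 W.
I_p = P_in/V_p = 105.86/230 = 0.460 A.

I_p ≈ 0.460 A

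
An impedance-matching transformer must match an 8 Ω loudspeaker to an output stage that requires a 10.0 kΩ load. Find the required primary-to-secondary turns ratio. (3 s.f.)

N_p/N_s ≈ 35.4

Z_p/Z_s = (N_p/N_s)², so N_p/N_s = √(10000/8) = √1250 = 35.4.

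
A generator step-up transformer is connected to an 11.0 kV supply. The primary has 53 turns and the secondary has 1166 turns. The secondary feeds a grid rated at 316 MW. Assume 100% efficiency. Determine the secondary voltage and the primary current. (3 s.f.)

V_s ≈ 242000 V, I_p ≈ 28700 A

V_s = V_p × N_s/N_p = 11000 × 1166/53 = 242000 V.
I_s = P/V_s = 3.16×10^8/242000 = 1305.8 A.
I_p = I_s × N_s/N_p = 1305.8 × 1166/53 = 28700 A.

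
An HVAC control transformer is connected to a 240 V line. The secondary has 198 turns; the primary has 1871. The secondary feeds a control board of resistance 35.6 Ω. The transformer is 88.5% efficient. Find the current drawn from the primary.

I_p ≈ 0.0853 A

V_s = 240 × 198/1871 = 25.398 V.
I_s = V_s/R = 25.398/35.6 = 0.71343 A.
P_out = V_s I_s = 25.398 × 0.71343 = 18.120 W.
P_in = P_out/η = 18.120/0.885 = 20.474 W.
I_p = P_in/V_p = 20.474/240 = 0.0853 A.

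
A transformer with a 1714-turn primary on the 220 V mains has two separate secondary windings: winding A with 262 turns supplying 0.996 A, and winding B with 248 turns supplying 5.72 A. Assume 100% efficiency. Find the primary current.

I_p ≈ 0.980 A

V_A = 220 × 262/1714 = 33.629 V; V_B = 220 × 248/1714 = 31.832 V.
P_out = V_A I_A + V_B I_B = 33.629×0.996 + 31.832×5.72 = 33.494 + 182.08 = 215.57 W.
Ideal ⇒ P_in = P_out, so I_p = P_out/V_p = 215.57/220 = 0.980 A.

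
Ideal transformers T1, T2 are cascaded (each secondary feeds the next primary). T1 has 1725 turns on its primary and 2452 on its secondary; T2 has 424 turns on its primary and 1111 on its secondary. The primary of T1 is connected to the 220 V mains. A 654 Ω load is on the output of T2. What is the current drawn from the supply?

After T1: V = 220.00 × 2452/1725 = 312.72 V.
After T2: V = 312.72 × 1111/424 = 819.41 V.
I_load = 819.41/654 = 1.2529 A, so P_out = 819.41 × 1.2529 = 1026.7 W.
All ideal ⇒ P_in = P_out, so I_supply = 1026.7/220 = 4.67 A.

I_supply ≈ 4.67 A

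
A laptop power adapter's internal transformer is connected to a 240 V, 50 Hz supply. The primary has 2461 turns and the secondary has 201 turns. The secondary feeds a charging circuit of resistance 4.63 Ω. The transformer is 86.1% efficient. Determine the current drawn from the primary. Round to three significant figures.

V_s = 240 × 201/2461 = 19.602 V.
I_s = V_s/R = 19.602/4.63 = 4.2336 A.
P_out = V_s I_s = 19.602 × 4.2336 = 82.987 W.
P_in = P_out/η = 82.987/0.861 = 96.385 W.
I_p = P_in/V_p = 96.385/240 = 0.402 A.

I_p ≈ 0.402 A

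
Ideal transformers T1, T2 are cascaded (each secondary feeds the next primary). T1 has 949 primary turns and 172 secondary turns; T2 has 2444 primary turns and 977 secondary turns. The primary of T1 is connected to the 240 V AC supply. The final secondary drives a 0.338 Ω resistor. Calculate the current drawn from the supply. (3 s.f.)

I_supply ≈ 3.73 A

Secondary of T1: V = 240.00 × 172/949 = 43.498 V.
Secondary of T2: V = 43.498 × 977/2444 = 17.389 V.
I_load = 17.389/0.338 = 51.446 A, so P_out = 17.389 × 51.446 = 894.58 W.
All ideal ⇒ P_in = P_out, so I_supply = 894.58/240 = 3.73 A.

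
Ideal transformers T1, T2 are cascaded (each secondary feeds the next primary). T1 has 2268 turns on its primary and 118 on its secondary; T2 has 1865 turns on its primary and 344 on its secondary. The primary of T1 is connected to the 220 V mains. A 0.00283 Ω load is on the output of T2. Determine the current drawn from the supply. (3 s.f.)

After T1: V = 220.00 × 118/2268 = 11.446 V.
After T2: V = 11.446 × 344/1865 = 2.1113 V.
I_load = 2.1113/0.00283 = 746.03 A, so P_out = 2.1113 × 746.03 = 1575.1 W.
All ideal ⇒ P_in = P_out, so I_supply = 1575.1/220 = 7.16 A.

I_supply ≈ 7.16 A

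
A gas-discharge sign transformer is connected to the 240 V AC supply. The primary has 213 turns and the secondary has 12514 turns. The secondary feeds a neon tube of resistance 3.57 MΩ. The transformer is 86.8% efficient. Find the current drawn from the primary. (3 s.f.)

I_p ≈ 0.267 A

V_s = 240 × 12514/213 = 14100 V.
I_s = V_s/R = 14100/(3.57×10^6) = 0.0039497 A.
P_out = V_s I_s = 14100 × 0.0039497 = 55.691 W.
P_in = P_out/η = 55.691/0.868 = 64.160 W.
I_p = P_in/V_p = 64.160/240 = 0.267 A.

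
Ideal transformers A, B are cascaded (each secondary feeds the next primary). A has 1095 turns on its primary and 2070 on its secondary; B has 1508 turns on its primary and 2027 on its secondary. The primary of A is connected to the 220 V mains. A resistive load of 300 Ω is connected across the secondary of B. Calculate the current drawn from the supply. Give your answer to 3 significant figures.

Secondary of A: V = 220.00 × 2070/1095 = 415.89 V.
Secondary of B: V = 415.89 × 2027/1508 = 559.03 V.
I_load = 559.03/300 = 1.8634 A, so P_out = 559.03 × 1.8634 = 1041.7 W.
All ideal ⇒ P_in = P_out, so I_supply = 1041.7/220 = 4.73 A.

I_supply ≈ 4.73 A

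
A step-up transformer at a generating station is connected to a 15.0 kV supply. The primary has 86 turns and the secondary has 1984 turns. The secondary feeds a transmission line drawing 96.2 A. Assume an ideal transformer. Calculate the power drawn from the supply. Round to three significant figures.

I_p = I_s × N_s/N_p = 96.2 × 1984/86 = 2219.3 A.
P = V_p I_p = 15000 × 2219.3 = 3.33×10^7 W.

P ≈ 3.33×10^7 W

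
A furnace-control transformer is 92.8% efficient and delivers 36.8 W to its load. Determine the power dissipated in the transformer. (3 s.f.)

P_loss ≈ 2.86 W

P_in = P_out/η = 36.8/0.928 = 39.6552 W.
P_loss = P_in − P_out = 39.6552 − 36.8 = 2.86 W.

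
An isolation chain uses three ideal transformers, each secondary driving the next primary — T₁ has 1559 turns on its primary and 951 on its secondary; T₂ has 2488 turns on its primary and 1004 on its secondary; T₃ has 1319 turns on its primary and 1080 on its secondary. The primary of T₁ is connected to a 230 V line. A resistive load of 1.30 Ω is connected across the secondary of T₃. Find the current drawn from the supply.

I_supply ≈ 7.19 A

Secondary of T₁: V = 230.00 × 951/1559 = 140.30 V.
Secondary of T₂: V = 140.30 × 1004/2488 = 56.617 V.
Secondary of T₃: V = 56.617 × 1080/1319 = 46.358 V.
I_load = 46.358/1.30 = 35.660 A, so P_out = 46.358 × 35.660 = 1653.1 W.
All ideal ⇒ P_in = P_out, so I_supply = 1653.1/230 = 7.19 A.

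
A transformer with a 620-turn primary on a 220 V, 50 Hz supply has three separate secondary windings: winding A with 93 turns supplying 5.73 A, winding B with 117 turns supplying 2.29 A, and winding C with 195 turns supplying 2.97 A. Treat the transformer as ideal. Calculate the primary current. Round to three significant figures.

I_p ≈ 2.23 A

V_A = 220 × 93/620 = 33.000 V; V_B = 220 × 117/620 = 41.516 V; V_C = 220 × 195/620 = 69.194 V.
P_out = V_A I_A + V_B I_B + V_C I_C = 33.000×5.73 + 41.516×2.29 + 69.194×2.97 = 189.09 + 95.072 + 205.50 = 489.67 W.
Ideal ⇒ P_in = P_out, so I_p = P_out/V_p = 489.67/220 = 2.23 A.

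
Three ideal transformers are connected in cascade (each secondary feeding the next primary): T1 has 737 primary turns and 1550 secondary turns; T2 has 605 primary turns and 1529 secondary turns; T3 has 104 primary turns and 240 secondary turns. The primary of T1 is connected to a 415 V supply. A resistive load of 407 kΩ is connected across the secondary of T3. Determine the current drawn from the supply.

I_supply ≈ 0.153 A

Secondary of T1: V = 415.00 × 1550/737 = 872.80 V.
Secondary of T2: V = 872.80 × 1529/605 = 2205.8 V.
Secondary of T3: V = 2205.8 × 240/104 = 5090.3 V.
I_load = 5090.3/407000 = 0.012507 A, so P_out = 5090.3 × 0.012507 = 63.663 W.
All ideal ⇒ P_in = P_out, so I_supply = 63.663/415 = 0.153 A.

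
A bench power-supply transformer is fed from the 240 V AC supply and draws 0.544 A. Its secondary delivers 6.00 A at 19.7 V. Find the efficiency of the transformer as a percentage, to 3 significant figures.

P_in = 240 × 0.544 = 130.560 W.
P_out = 19.7 × 6.00 = 118.200 W.
η = P_out/P_in = 118.200/130.560 = 0.905.

η ≈ 90.5%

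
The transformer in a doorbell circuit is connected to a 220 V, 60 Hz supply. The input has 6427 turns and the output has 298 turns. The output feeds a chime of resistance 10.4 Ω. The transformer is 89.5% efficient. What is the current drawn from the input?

I_in ≈ 0.0508 A

V_out = 220 × 298/6427 = 10.201 V.
I_out = V_out/R = 10.201/10.4 = 0.98084 A.
P_out = V_out I_out = 10.201 × 0.98084 = 10.005 W.
P_in = P_out/η = 10.005/0.895 = 11.179 W.
I_in = P_in/V_in = 11.179/220 = 0.0508 A.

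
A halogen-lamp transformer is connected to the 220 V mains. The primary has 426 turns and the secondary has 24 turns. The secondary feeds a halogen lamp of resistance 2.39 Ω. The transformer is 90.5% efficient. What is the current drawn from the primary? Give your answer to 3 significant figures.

I_p ≈ 0.323 A

V_s = 220 × 24/426 = 12.394 V.
I_s = V_s/R = 12.394/2.39 = 5.1859 A.
P_out = V_s I_s = 12.394 × 5.1859 = 64.276 W.
P_in = P_out/η = 64.276/0.905 = 71.024 W.
I_p = P_in/V_p = 71.024/220 = 0.323 A.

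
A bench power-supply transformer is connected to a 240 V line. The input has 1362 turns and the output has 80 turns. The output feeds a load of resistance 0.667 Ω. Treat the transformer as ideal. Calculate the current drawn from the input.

V_out = V_in × N_out/N_in = 240 × 80/1362 = 14.097 V.
I_out = V_out/R = 14.097/0.667 = 21.135 A.
For an ideal transformer I_in N_in = I_out N_out, so I_in = 21.135 × 80/1362 = 1.24 A.

I_in ≈ 1.24 A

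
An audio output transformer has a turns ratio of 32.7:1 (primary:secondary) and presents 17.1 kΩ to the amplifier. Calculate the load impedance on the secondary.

Z_s ≈ 16.0 Ω

Z_s = Z_p/(N_p/N_s)² = 17100/32.7² = 16.0 Ω.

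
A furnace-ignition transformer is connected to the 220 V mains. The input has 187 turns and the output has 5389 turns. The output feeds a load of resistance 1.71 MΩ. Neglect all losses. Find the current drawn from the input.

V_out = V_in × N_out/N_in = 220 × 5389/187 = 6340.0 V.
I_out = V_out/R = 6340.0/(1.71×10^6) = 0.0037076 A.
For an ideal transformer I_in N_in = I_out N_out, so I_in = 0.0037076 × 5389/187 = 0.107 A.

I_in ≈ 0.107 A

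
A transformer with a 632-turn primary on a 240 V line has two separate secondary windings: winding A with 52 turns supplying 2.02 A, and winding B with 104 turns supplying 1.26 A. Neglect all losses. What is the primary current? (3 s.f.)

I_p ≈ 0.374 A

V_A = 240 × 52/632 = 19.747 V; V_B = 240 × 104/632 = 39.494 V.
P_out = V_A I_A + V_B I_B = 19.747×2.02 + 39.494×1.26 = 39.889 + 49.762 = 89.651 W.
Ideal ⇒ P_in = P_out, so I_p = P_out/V_p = 89.651/240 = 0.374 A.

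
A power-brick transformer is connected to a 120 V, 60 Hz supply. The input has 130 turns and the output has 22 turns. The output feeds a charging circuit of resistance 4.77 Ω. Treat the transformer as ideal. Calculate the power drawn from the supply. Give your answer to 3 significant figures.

P ≈ 86.5 W

V_out = V_in × N_out/N_in = 120 × 22/130 = 20.308 V.
I_out = V_out/R = 20.308/4.77 = 4.2574 A.
I_in = I_out × N_out/N_in = 4.2574 × 22/130 = 0.72048 A.
P = V_in I_in = 120 × 0.72048 = 86.5 W.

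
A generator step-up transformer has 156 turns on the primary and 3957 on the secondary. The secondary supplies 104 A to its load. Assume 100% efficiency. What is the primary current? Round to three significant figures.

For an ideal transformer I_p/I_s = N_s/N_p, so I_p = 104 × 3957/156 = 2640 A.

I_p ≈ 2640 A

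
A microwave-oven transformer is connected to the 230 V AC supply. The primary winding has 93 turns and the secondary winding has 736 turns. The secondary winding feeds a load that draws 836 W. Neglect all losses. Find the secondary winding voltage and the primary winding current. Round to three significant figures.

V_s = V_p × N_s/N_p = 230 × 736/93 = 1820.2 V.
I_s = P/V_s = 836/1820.2 = 0.45929 A.
I_p = I_s × N_s/N_p = 0.45929 × 736/93 = 3.63 A.

V_s ≈ 1820 V, I_p ≈ 3.63 A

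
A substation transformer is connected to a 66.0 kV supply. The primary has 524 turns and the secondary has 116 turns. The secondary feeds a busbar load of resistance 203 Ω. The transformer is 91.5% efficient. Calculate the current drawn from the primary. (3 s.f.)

V_s = 66000 × 116/524 = 14611 V.
I_s = V_s/R = 14611/203 = 71.974 A.
P_out = V_s I_s = 14611 × 71.974 = 1.0516×10^6 W.
P_in = P_out/η = 1.0516×10^6/0.915 = 1.1493×10^6 W.
I_p = P_in/V_p = 1.1493×10^6/66000 = 17.4 A.

I_p ≈ 17.4 A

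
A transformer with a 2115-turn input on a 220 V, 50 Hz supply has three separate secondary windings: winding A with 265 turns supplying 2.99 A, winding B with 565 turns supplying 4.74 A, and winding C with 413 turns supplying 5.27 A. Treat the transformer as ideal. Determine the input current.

I_in ≈ 2.67 A

V_A = 220 × 265/2115 = 27.565 V; V_B = 220 × 565/2115 = 58.771 V; V_C = 220 × 413/2115 = 42.960 V.
P_out = V_A I_A + V_B I_B + V_C I_C = 27.565×2.99 + 58.771×4.74 + 42.960×5.27 = 82.419 + 278.57 + 226.40 = 587.39 W.
Ideal ⇒ P_in = P_out, so I_in = P_out/V_in = 587.39/220 = 2.67 A.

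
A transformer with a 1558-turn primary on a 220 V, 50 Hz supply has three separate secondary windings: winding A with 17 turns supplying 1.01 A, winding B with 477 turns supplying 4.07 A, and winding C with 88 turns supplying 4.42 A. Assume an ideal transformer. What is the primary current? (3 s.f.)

V_A = 220 × 17/1558 = 2.4005 V; V_B = 220 × 477/1558 = 67.356 V; V_C = 220 × 88/1558 = 12.426 V.
P_out = V_A I_A + V_B I_B + V_C I_C = 2.4005×1.01 + 67.356×4.07 + 12.426×4.42 = 2.4245 + 274.14 + 54.924 = 331.49 W.
Ideal ⇒ P_in = P_out, so I_p = P_out/V_p = 331.49/220 = 1.51 A.

I_p ≈ 1.51 A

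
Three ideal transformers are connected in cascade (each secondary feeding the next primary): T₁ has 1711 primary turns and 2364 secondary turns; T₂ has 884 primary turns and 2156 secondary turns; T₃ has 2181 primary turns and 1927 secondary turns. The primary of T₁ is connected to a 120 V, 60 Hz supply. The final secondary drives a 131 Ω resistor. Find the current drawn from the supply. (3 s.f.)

I_supply ≈ 8.12 A

Secondary of T₁: V = 120.00 × 2364/1711 = 165.80 V.
Secondary of T₂: V = 165.80 × 2156/884 = 404.37 V.
Secondary of T₃: V = 404.37 × 1927/2181 = 357.27 V.
I_load = 357.27/131 = 2.7273 A, so P_out = 357.27 × 2.7273 = 974.39 W.
All ideal ⇒ P_in = P_out, so I_supply = 974.39/120 = 8.12 A.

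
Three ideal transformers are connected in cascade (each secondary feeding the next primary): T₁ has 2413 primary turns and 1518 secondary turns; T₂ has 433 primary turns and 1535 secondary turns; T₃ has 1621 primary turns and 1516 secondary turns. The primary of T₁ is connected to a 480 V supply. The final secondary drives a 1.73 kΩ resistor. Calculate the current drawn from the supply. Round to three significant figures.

After T₁: V = 480.00 × 1518/2413 = 301.96 V.
After T₂: V = 301.96 × 1535/433 = 1070.5 V.
After T₃: V = 1070.5 × 1516/1621 = 1001.1 V.
I_load = 1001.1/1730 = 0.57869 A, so P_out = 1001.1 × 0.57869 = 579.35 W.
All ideal ⇒ P_in = P_out, so I_supply = 579.35/480 = 1.21 A.

I_supply ≈ 1.21 A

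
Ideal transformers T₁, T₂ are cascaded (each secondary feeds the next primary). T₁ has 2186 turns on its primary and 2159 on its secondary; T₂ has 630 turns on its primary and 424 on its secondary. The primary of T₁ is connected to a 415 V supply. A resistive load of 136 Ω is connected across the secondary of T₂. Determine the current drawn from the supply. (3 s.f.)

I_supply ≈ 1.35 A

After T₁: V = 415.00 × 2159/2186 = 409.87 V.
After T₂: V = 409.87 × 424/630 = 275.85 V.
I_load = 275.85/136 = 2.0283 A, so P_out = 275.85 × 2.0283 = 559.52 W.
All ideal ⇒ P_in = P_out, so I_supply = 559.52/415 = 1.35 A.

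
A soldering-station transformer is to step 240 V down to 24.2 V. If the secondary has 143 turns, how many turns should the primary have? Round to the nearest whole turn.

N_p = 1418 turns

N_p/N_s = V_p/V_s, so N_p = 143 × 240/24.2 = 1418.2 ≈ 1418 turns.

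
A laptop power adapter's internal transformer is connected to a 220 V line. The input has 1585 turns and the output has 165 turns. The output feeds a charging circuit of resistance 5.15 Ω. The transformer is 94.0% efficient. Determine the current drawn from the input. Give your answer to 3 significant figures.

V_out = 220 × 165/1585 = 22.902 V.
I_out = V_out/R = 22.902/5.15 = 4.4470 A.
P_out = V_out I_out = 22.902 × 4.4470 = 101.85 W.
P_in = P_out/η = 101.85/0.940 = 108.35 W.
I_in = P_in/V_in = 108.35/220 = 0.492 A.

I_in ≈ 0.492 A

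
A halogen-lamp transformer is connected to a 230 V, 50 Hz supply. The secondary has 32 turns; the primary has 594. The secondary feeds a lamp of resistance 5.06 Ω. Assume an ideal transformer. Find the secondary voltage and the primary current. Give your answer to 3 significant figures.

V_s = V_p × N_s/N_p = 230 × 32/594 = 12.391 V.
I_s = V_s/R = 12.391/5.06 = 2.4487 A.
I_p = I_s × N_s/N_p = 2.4487 × 32/594 = 0.132 A.

V_s ≈ 12.4 V, I_p ≈ 0.132 A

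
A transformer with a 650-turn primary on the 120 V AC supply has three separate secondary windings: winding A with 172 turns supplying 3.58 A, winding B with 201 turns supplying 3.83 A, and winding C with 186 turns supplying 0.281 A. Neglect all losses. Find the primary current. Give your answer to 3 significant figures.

V_A = 120 × 172/650 = 31.754 V; V_B = 120 × 201/650 = 37.108 V; V_C = 120 × 186/650 = 34.338 V.
P_out = V_A I_A + V_B I_B + V_C I_C = 31.754×3.58 + 37.108×3.83 + 34.338×0.281 = 113.68 + 142.12 + 9.6491 = 265.45 W.
Ideal ⇒ P_in = P_out, so I_p = P_out/V_p = 265.45/120 = 2.21 A.

I_p ≈ 2.21 A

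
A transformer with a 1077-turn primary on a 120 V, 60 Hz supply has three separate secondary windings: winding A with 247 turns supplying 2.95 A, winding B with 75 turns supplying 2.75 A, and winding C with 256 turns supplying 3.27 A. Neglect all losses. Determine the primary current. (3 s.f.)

V_A = 120 × 247/1077 = 27.521 V; V_B = 120 × 75/1077 = 8.3565 V; V_C = 120 × 256/1077 = 28.524 V.
P_out = V_A I_A + V_B I_B + V_C I_C = 27.521×2.95 + 8.3565×2.75 + 28.524×3.27 = 81.187 + 22.981 + 93.272 = 197.44 W.
Ideal ⇒ P_in = P_out, so I_p = P_out/V_p = 197.44/120 = 1.65 A.

I_p ≈ 1.65 A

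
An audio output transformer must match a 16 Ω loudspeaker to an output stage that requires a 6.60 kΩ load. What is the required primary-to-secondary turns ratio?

N_p/N_s ≈ 20.3

Z_p/Z_s = (N_p/N_s)², so N_p/N_s = √(6600/16) = √412 = 20.3.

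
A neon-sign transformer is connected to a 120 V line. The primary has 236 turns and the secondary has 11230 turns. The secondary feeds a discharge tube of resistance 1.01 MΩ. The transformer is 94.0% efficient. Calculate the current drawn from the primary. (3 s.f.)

V_s = 120 × 11230/236 = 5710.2 V.
I_s = V_s/R = 5710.2/(1.01×10^6) = 0.0056536 A.
P_out = V_s I_s = 5710.2 × 0.0056536 = 32.283 W.
P_in = P_out/η = 32.283/0.940 = 34.344 W.
I_p = P_in/V_p = 34.344/120 = 0.286 A.

I_p ≈ 0.286 A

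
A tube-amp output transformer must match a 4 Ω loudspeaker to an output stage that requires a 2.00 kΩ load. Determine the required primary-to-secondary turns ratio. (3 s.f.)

Z_p/Z_s = (N_p/N_s)², so N_p/N_s = √(2000/4) = √500 = 22.4.

N_p/N_s ≈ 22.4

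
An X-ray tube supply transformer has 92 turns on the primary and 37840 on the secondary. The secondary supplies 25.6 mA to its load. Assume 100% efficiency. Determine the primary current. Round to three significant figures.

For an ideal transformer I_p/I_s = N_s/N_p, so I_p = 0.0256 × 37840/92 = 10.5 A.

I_p ≈ 10.5 A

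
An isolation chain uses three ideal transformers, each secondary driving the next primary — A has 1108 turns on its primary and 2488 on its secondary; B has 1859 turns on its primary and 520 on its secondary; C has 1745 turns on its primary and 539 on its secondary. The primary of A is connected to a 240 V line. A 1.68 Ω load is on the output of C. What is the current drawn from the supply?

I_supply ≈ 5.38 A

Secondary of A: V = 240.00 × 2488/1108 = 538.92 V.
Secondary of B: V = 538.92 × 520/1859 = 150.75 V.
Secondary of C: V = 150.75 × 539/1745 = 46.563 V.
I_load = 46.563/1.68 = 27.716 A, so P_out = 46.563 × 27.716 = 1290.5 W.
All ideal ⇒ P_in = P_out, so I_supply = 1290.5/240 = 5.38 A.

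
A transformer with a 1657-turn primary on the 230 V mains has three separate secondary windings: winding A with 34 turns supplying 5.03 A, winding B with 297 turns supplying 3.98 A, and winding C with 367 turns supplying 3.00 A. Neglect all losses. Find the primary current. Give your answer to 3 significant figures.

V_A = 230 × 34/1657 = 4.7194 V; V_B = 230 × 297/1657 = 41.225 V; V_C = 230 × 367/1657 = 50.941 V.
P_out = V_A I_A + V_B I_B + V_C I_C = 4.7194×5.03 + 41.225×3.98 + 50.941×3.00 = 23.738 + 164.08 + 152.82 = 340.64 W.
Ideal ⇒ P_in = P_out, so I_p = P_out/V_p = 340.64/230 = 1.48 A.

I_p ≈ 1.48 A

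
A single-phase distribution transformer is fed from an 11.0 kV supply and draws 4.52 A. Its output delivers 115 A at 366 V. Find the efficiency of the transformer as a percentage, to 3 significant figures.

P_in = 11000 × 4.52 = 49720.0 W.
P_out = 366 × 115 = 42090.0 W.
η = P_out/P_in = 42090.0/49720.0 = 0.847.

η ≈ 84.7%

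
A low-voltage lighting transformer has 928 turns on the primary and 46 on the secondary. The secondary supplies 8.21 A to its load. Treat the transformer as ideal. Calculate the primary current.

I_p ≈ 0.407 A

For an ideal transformer I_p/I_s = N_s/N_p, so I_p = 8.21 × 46/928 = 0.407 A.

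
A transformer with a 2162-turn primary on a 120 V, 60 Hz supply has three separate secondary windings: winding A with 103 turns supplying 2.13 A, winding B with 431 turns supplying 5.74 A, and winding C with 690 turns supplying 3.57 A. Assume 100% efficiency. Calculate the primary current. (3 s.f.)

V_A = 120 × 103/2162 = 5.7169 V; V_B = 120 × 431/2162 = 23.922 V; V_C = 120 × 690/2162 = 38.298 V.
P_out = V_A I_A + V_B I_B + V_C I_C = 5.7169×2.13 + 23.922×5.74 + 38.298×3.57 = 12.177 + 137.31 + 136.72 = 286.21 W.
Ideal ⇒ P_in = P_out, so I_p = P_out/V_p = 286.21/120 = 2.39 A.

I_p ≈ 2.39 A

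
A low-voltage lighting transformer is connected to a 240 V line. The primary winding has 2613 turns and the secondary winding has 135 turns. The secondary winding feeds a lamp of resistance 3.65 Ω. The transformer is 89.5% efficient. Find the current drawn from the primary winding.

V_s = 240 × 135/2613 = 12.400 V.
I_s = V_s/R = 12.400/3.65 = 3.3971 A.
P_out = V_s I_s = 12.400 × 3.3971 = 42.123 W.
P_in = P_out/η = 42.123/0.895 = 47.065 W.
I_p = P_in/V_p = 47.065/240 = 0.196 A.

I_p ≈ 0.196 A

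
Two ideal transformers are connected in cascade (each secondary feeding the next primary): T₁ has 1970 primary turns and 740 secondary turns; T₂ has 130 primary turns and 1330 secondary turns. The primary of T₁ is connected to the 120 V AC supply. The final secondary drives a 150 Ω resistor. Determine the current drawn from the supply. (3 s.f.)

I_supply ≈ 11.8 A

After T₁: V = 120.00 × 740/1970 = 45.076 V.
After T₂: V = 45.076 × 1330/130 = 461.16 V.
I_load = 461.16/150 = 3.0744 A, so P_out = 461.16 × 3.0744 = 1417.8 W.
All ideal ⇒ P_in = P_out, so I_supply = 1417.8/120 = 11.8 A.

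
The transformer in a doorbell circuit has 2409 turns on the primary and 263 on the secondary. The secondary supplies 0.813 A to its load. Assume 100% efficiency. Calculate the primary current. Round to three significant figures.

I_p ≈ 0.0888 A

For an ideal transformer I_p/I_s = N_s/N_p, so I_p = 0.813 × 263/2409 = 0.0888 A.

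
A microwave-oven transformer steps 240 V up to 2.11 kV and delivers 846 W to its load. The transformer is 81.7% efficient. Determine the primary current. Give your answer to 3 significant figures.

I_p ≈ 4.31 A

P_in = P_out/η = 846/0.817 = 1035.5 W.
I_p = P_in/V_p = 1035.5/240 = 4.31 A.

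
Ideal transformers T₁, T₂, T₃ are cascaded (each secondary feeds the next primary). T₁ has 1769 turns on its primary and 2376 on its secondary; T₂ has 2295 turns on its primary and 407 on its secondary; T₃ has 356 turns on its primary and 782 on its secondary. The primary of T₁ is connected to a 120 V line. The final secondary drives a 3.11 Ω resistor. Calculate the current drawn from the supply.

After T₁: V = 120.00 × 2376/1769 = 161.18 V.
After T₂: V = 161.18 × 407/2295 = 28.583 V.
After T₃: V = 28.583 × 782/356 = 62.787 V.
I_load = 62.787/3.11 = 20.189 A, so P_out = 62.787 × 20.189 = 1267.6 W.
All ideal ⇒ P_in = P_out, so I_supply = 1267.6/120 = 10.6 A.

I_supply ≈ 10.6 A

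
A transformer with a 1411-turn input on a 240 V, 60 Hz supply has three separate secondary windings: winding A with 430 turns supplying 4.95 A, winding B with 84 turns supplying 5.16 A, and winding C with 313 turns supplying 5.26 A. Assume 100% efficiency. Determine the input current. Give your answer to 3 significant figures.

V_A = 240 × 430/1411 = 73.140 V; V_B = 240 × 84/1411 = 14.288 V; V_C = 240 × 313/1411 = 53.239 V.
P_out = V_A I_A + V_B I_B + V_C I_C = 73.140×4.95 + 14.288×5.16 + 53.239×5.26 = 362.04 + 73.725 + 280.04 = 715.80 W.
Ideal ⇒ P_in = P_out, so I_in = P_out/V_in = 715.80/240 = 2.98 A.

I_in ≈ 2.98 A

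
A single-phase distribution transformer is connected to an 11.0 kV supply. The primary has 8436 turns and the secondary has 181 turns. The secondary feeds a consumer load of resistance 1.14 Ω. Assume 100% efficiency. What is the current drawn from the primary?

V_s = V_p × N_s/N_p = 11000 × 181/8436 = 236.01 V.
I_s = V_s/R = 236.01/1.14 = 207.03 A.
For an ideal transformer I_p N_p = I_s N_s, so I_p = 207.03 × 181/8436 = 4.44 A.

I_p ≈ 4.44 A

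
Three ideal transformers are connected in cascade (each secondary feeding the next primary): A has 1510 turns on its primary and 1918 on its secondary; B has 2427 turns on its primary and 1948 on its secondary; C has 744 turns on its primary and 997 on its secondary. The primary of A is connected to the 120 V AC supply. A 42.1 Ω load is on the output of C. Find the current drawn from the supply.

I_supply ≈ 5.32 A

Secondary of A: V = 120.00 × 1918/1510 = 152.42 V.
Secondary of B: V = 152.42 × 1948/2427 = 122.34 V.
Secondary of C: V = 122.34 × 997/744 = 163.94 V.
I_load = 163.94/42.1 = 3.8941 A, so P_out = 163.94 × 3.8941 = 638.42 W.
All ideal ⇒ P_in = P_out, so I_supply = 638.42/120 = 5.32 A.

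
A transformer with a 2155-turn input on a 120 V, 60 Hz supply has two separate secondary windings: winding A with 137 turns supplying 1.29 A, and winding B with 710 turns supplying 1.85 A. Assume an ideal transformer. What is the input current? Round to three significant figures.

V_A = 120 × 137/2155 = 7.6288 V; V_B = 120 × 710/2155 = 39.536 V.
P_out = V_A I_A + V_B I_B = 7.6288×1.29 + 39.536×1.85 = 9.8411 + 73.142 = 82.983 W.
Ideal ⇒ P_in = P_out, so I_in = P_out/V_in = 82.983/120 = 0.692 A.

I_in ≈ 0.692 A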